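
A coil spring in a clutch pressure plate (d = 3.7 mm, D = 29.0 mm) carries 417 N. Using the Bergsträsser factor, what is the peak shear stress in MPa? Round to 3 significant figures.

715 MPa

Spring index C = D/d = 29.0/3.7 = 7.8378
K_B = (4C+2)/(4C−3) = 33.351/28.351 = 1.1764
τ₀ = 8FD/(πd³) = 8·417·29.0/(π·3.7³) = 96744/159.13 = 607.95 MPa
τ_max = K·τ₀ = 1.1764 × 607.95 = 715.17 MPa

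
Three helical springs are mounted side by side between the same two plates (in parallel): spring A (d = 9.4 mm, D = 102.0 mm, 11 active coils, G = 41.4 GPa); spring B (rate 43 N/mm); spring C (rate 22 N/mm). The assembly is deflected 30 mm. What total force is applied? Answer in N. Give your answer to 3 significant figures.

k_A = Gd⁴/(8D³N_a) = (41.4×10³)(9.4⁴)/(8·102.0³·11) = 3.4612 N/mm
Parallel: k_eq = 3.4612 + 43 + 22 = 68.461 N/mm
F = k_eq·δ = 68.461·30 = 2053.8 N

2050 N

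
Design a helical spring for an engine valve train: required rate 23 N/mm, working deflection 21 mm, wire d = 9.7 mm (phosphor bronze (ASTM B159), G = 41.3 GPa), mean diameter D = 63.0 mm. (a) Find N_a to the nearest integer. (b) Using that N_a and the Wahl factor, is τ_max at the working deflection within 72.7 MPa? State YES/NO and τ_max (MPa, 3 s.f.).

N_a = Gd⁴/(8D³k) = (41.3×10³)(9.7⁴)/(8·63.0³·23) = 7.947 → N_a = 8
Actual rate k = Gd⁴/(8D³·8) = 22.847 N/mm
Working load F = kδ = 22.847·21 = 479.79 N
C = 63.0/9.7 = 6.4948; K_W = (4C−1)/(4C−4)+0.615/C = 1.2312
τ_max = K_W·8FD/(πd³) = 1.2312·84.337 = 103.83 MPa
τ_max > 72.7 MPa → exceeds allowable

(a) 8 coils; (b) NO, τ_max = 104 MPa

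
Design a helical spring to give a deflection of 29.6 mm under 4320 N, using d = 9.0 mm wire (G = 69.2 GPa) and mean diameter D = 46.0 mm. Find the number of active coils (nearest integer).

4

Required rate k = F/δ = 4320/29.6 = 145.95 N/mm
N_a = Gd⁴/(8D³k) = (69.2×10³ × 9.0⁴)/(8 × 46.0³ × 145.95)
    = 4.54021e+08 / 1.13646e+08 = 3.995 → 4 coils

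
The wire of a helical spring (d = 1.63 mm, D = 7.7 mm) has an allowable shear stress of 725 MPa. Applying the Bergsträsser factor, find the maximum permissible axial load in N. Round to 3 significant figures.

C = D/d = 7.7/1.63 = 4.7239
K_B = (4C+2)/(4C−3) = 20.896/15.896 = 1.3146
τ_max = K·8FD/(πd³) → F_max = τ_allow·πd³/(8DK)
F_max = 725·π·1.63³/(8·7.7·1.3146) = 9863.9/80.976 = 121.81 N

122 N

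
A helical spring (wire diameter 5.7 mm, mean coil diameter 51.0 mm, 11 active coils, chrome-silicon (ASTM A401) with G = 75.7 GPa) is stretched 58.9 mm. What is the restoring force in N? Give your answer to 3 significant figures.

k = Gd⁴/(8D³N_a) = (75.7×10³)(5.7⁴)/(8·51.0³·11) = 6.8455 N/mm
F = k·δ = 6.8455 × 58.9 = 403.2 N

403 N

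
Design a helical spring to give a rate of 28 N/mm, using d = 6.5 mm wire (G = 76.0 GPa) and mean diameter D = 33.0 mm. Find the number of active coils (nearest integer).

17

N_a = Gd⁴/(8D³k) = (76.0×10³ × 6.5⁴)/(8 × 33.0³ × 28)
    = 1.35665e+08 / 8.04989e+06 = 16.85 → 17 coils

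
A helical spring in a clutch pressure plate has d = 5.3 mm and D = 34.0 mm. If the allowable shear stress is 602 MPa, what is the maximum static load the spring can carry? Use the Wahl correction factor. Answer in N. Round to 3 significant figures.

C = D/d = 34.0/5.3 = 6.4151
K_W = (4C−1)/(4C−4) + 0.615/C = 24.660/21.660 + 0.0959 = 1.2344
τ_max = K·8FD/(πd³) → F_max = τ_allow·πd³/(8DK)
F_max = 602·π·5.3³/(8·34.0·1.2344) = 2.8156e+05/335.75 = 838.61 N

839 N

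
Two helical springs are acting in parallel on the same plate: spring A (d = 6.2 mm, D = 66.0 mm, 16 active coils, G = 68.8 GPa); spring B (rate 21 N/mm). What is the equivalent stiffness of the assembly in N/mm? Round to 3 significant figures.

23.8 N/mm

k_A = Gd⁴/(8D³N_a) = (68.8×10³)(6.2⁴)/(8·66.0³·16) = 2.7626 N/mm
Parallel: k_eq = 2.7626 + 21 = 23.763 N/mm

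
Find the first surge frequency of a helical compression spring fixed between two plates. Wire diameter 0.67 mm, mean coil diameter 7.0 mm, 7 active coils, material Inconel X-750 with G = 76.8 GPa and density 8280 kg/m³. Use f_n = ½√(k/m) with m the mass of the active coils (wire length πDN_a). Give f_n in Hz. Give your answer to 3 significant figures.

k = Gd⁴/(8D³N_a) = (76.8×10³)(0.67⁴)/(8·7.0³·7) = 0.80571 N/mm = 805.71 N/m
Wire length L = πDN_a = π·7.0·7 = 153.94 mm
m = ρ·(πd²/4)·L = 8280 × 0.35257×10⁻⁶ m² × 0.15394 m = 0.00044938 kg
f_n = ½√(k/m) = 0.5·√(805.71/0.00044938) = 0.5·√(1.7929e+06) = 669.5 Hz

670 Hz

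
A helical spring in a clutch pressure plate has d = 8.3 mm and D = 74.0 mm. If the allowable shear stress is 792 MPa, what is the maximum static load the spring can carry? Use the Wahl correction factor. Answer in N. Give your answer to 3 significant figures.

2070 N

C = D/d = 74.0/8.3 = 8.9157
K_W = (4C−1)/(4C−4) + 0.615/C = 34.663/31.663 + 0.0690 = 1.1637
τ_max = K·8FD/(πd³) → F_max = τ_allow·πd³/(8DK)
F_max = 792·π·8.3³/(8·74.0·1.1637) = 1.4227e+06/688.93 = 2065.1 N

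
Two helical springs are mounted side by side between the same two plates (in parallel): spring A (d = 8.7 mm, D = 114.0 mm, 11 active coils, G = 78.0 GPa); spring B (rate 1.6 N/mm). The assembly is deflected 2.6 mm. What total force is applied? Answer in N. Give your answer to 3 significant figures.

13.1 N

k_A = Gd⁴/(8D³N_a) = (78.0×10³)(8.7⁴)/(8·114.0³·11) = 3.4275 N/mm
Parallel: k_eq = 3.4275 + 1.6 = 5.0275 N/mm
F = k_eq·δ = 5.0275·2.6 = 13.071 N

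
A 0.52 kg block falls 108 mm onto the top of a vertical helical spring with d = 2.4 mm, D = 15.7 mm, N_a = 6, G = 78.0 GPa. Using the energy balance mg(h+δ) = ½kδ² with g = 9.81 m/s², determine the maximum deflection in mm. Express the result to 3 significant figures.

k = Gd⁴/(8D³N_a) = (78.0×10³)(2.4⁴)/(8·15.7³·6) = 13.932 N/mm
W = mg = 0.52 × 9.81 = 5.1012 N
½kδ² − Wδ − Wh = 0 → δ = (W + √(W² + 2kWh))/k
δ = (5.1012 + √(26.022 + 15350.6))/13.932 = (5.1012 + 124)/13.932 = 9.267 mm

9.27 mm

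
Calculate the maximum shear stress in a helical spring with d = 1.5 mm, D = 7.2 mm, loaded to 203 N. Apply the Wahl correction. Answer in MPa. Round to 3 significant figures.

Spring index C = D/d = 7.2/1.5 = 4.8000
K_W = (4C−1)/(4C−4) + 0.615/C = 18.200/15.200 + 0.1281 = 1.3255
τ₀ = 8FD/(πd³) = 8·203·7.2/(π·1.5³) = 11692.8/10.603 = 1102.8 MPa
τ_max = K·τ₀ = 1.3255 × 1102.8 = 1461.7 MPa

1460 MPa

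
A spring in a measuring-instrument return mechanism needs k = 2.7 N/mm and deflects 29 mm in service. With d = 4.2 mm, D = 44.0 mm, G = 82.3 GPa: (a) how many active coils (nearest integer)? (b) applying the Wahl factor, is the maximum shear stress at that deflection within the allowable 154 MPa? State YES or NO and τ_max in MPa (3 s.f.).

(a) 14 coils; (b) YES, τ_max = 134 MPa

N_a = Gd⁴/(8D³k) = (82.3×10³)(4.2⁴)/(8·44.0³·2.7) = 13.92 → N_a = 14
Actual rate k = Gd⁴/(8D³·14) = 2.6842 N/mm
Working load F = kδ = 2.6842·29 = 77.843 N
C = 44.0/4.2 = 10.4762; K_W = (4C−1)/(4C−4)+0.615/C = 1.1379
τ_max = K_W·8FD/(πd³) = 1.1379·117.72 = 133.95 MPa
τ_max ≤ 154 MPa → acceptable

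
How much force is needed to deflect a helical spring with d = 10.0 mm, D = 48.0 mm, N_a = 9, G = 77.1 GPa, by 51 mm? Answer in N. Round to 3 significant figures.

4940 N

k = Gd⁴/(8D³N_a) = (77.1×10³)(10.0⁴)/(8·48.0³·9) = 96.827 N/mm
F = k·δ = 96.827 × 51 = 4938.2 N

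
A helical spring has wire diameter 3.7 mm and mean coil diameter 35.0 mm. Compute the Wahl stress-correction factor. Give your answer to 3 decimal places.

1.154

C = D/d = 35.0/3.7 = 9.4595
K_W = (4C−1)/(4C−4) + 0.615/C = 36.838/33.838 + 0.0650 = 1.1537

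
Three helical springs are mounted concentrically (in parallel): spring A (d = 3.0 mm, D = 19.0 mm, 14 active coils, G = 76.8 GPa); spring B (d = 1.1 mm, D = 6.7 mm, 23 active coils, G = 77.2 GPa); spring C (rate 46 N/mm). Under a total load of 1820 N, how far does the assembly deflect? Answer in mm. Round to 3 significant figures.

k_A = Gd⁴/(8D³N_a) = (76.8×10³)(3.0⁴)/(8·19.0³·14) = 8.0978 N/mm
k_B = Gd⁴/(8D³N_a) = (77.2×10³)(1.1⁴)/(8·6.7³·23) = 2.0424 N/mm
Parallel: k_eq = 8.0978 + 2.0424 + 46 = 56.14 N/mm
δ = F/k_eq = 1820/56.14 = 32.419 mm

32.4 mm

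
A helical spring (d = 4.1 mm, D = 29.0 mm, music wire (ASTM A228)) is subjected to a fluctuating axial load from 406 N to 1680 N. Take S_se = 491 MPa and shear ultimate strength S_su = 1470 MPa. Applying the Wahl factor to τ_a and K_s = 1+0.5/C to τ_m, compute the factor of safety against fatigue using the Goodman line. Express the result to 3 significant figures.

C = D/d = 29.0/4.1 = 7.0732; K_W = (4C−1)/(4C−4)+0.615/C = 1.2104; K_s = 1+0.5/C = 1.0707
F_a = (F_max−F_min)/2 = 637 N; F_m = (F_max+F_min)/2 = 1043 N
τ_a = K_W·8F_aD/(πd³) = 1.2104 × 682.54 = 826.17 MPa
τ_m = K_s·8F_mD/(πd³) = 1.0707 × 1117.6 = 1196.6 MPa
Goodman: 1/n_f = τ_a/S_se + τ_m/S_su = 826.17/491 + 1196.6/1470 = 1.68263 + 0.81399 = 2.4966
n_f = 1/2.4966 = 0.4005

0.401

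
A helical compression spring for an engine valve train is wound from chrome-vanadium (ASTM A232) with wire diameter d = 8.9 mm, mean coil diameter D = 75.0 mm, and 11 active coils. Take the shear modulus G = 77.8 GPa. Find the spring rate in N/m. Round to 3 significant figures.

13100 N/m

k = Gd⁴/(8D³N_a) = (77.8×10³ × 8.9⁴) / (8 × 75.0³ × 11)
  = 4.88135e+08 / 3.7125e+07 = 13.148 N/mm = 13148 N/m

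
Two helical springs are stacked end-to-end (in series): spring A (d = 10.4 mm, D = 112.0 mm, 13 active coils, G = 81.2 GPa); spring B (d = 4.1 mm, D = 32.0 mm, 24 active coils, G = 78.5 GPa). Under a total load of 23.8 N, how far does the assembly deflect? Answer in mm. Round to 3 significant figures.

k_A = Gd⁴/(8D³N_a) = (81.2×10³)(10.4⁴)/(8·112.0³·13) = 6.5013 N/mm
k_B = Gd⁴/(8D³N_a) = (78.5×10³)(4.1⁴)/(8·32.0³·24) = 3.5258 N/mm
Series: 1/k_eq = 1/6.5013 + 1/3.5258 = 0.43744; k_eq = 2.286 N/mm
δ = F/k_eq = 23.8/2.286 = 10.411 mm

10.4 mm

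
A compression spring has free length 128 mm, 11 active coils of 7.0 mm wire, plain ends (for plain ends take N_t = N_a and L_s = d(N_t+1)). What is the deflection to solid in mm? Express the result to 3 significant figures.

44.0 mm

N_t = 11; L_s = 7.0·12 = 84 mm
δ_solid = L₀ − L_s = 128 − 84 = 44 mm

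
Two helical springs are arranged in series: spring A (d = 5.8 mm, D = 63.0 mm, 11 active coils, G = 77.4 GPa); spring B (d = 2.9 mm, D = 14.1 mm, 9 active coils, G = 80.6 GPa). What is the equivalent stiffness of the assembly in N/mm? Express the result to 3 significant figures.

3.49 N/mm

k_A = Gd⁴/(8D³N_a) = (77.4×10³)(5.8⁴)/(8·63.0³·11) = 3.9806 N/mm
k_B = Gd⁴/(8D³N_a) = (80.6×10³)(2.9⁴)/(8·14.1³·9) = 28.245 N/mm
Series: 1/k_eq = 1/3.9806 + 1/28.245 = 0.28662; k_eq = 3.4889 N/mm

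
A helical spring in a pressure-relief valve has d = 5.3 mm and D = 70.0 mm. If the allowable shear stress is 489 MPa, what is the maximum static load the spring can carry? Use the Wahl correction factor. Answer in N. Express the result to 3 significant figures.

369 N

C = D/d = 70.0/5.3 = 13.2075
K_W = (4C−1)/(4C−4) + 0.615/C = 51.830/48.830 + 0.0466 = 1.1080
τ_max = K·8FD/(πd³) → F_max = τ_allow·πd³/(8DK)
F_max = 489·π·5.3³/(8·70.0·1.1080) = 2.2871e+05/620.48 = 368.6 N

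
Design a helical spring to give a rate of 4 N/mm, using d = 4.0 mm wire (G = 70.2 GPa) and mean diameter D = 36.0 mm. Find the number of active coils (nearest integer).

12

N_a = Gd⁴/(8D³k) = (70.2×10³ × 4.0⁴)/(8 × 36.0³ × 4)
    = 1.79712e+07 / 1.49299e+06 = 12.04 → 12 coils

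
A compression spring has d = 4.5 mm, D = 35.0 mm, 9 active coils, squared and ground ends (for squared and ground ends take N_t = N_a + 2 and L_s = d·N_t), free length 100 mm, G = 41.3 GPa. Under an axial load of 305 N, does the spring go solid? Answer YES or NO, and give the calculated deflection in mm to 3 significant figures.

YES, δ = 55.6 mm

k = Gd⁴/(8D³N_a) = (41.3×10³)(4.5⁴)/(8·35.0³·9) = 5.4861 N/mm
N_t = 11; L_s = 4.5·11 = 49.5 mm; δ_solid = L₀ − L_s = 100 − 49.5 = 50.5 mm
δ = F/k = 305/5.4861 = 55.595 mm
δ ≥ δ_solid → spring goes solid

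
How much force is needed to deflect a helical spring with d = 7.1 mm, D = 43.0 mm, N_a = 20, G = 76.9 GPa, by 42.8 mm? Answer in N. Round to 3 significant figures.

657 N

k = Gd⁴/(8D³N_a) = (76.9×10³)(7.1⁴)/(8·43.0³·20) = 15.362 N/mm
F = k·δ = 15.362 × 42.8 = 657.47 N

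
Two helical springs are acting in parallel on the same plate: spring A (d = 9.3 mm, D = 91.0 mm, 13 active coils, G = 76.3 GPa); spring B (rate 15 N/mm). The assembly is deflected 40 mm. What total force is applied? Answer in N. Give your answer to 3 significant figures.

891 N

k_A = Gd⁴/(8D³N_a) = (76.3×10³)(9.3⁴)/(8·91.0³·13) = 7.2828 N/mm
Parallel: k_eq = 7.2828 + 15 = 22.283 N/mm
F = k_eq·δ = 22.283·40 = 891.31 N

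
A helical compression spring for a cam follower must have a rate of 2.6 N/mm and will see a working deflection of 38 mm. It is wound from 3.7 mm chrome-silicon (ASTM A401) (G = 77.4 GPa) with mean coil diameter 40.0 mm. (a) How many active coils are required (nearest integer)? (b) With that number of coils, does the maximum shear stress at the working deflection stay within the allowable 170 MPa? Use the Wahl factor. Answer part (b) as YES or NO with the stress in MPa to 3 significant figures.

N_a = Gd⁴/(8D³k) = (77.4×10³)(3.7⁴)/(8·40.0³·2.6) = 10.9 → N_a = 11
Actual rate k = Gd⁴/(8D³·11) = 2.5756 N/mm
Working load F = kδ = 2.5756·38 = 97.874 N
C = 40.0/3.7 = 10.8108; K_W = (4C−1)/(4C−4)+0.615/C = 1.1333
τ_max = K_W·8FD/(πd³) = 1.1333·196.82 = 223.06 MPa
τ_max > 170 MPa → exceeds allowable

(a) 11 coils; (b) NO, τ_max = 223 MPa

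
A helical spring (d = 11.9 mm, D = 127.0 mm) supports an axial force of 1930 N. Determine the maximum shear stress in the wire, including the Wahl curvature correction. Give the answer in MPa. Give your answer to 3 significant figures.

420 MPa

Spring index C = D/d = 127.0/11.9 = 10.6723
K_W = (4C−1)/(4C−4) + 0.615/C = 41.689/38.689 + 0.0576 = 1.1352
τ₀ = 8FD/(πd³) = 8·1930·127.0/(π·11.9³) = 1.96088e+06/5294.1 = 370.39 MPa
τ_max = K·τ₀ = 1.1352 × 370.39 = 420.46 MPa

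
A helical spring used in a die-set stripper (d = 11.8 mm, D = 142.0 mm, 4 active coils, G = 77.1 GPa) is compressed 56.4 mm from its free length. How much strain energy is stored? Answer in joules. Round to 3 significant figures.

25.9 J

k = Gd⁴/(8D³N_a) = (77.1×10³)(11.8⁴)/(8·142.0³·4) = 16.314 N/mm
U = ½kδ² = 0.5 × 16.314 × 56.4² = 25948 N·mm = 25.948 J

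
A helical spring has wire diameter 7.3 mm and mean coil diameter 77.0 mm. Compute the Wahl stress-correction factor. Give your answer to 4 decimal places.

C = D/d = 77.0/7.3 = 10.5479
K_W = (4C−1)/(4C−4) + 0.615/C = 41.192/38.192 + 0.0583 = 1.1369

1.1369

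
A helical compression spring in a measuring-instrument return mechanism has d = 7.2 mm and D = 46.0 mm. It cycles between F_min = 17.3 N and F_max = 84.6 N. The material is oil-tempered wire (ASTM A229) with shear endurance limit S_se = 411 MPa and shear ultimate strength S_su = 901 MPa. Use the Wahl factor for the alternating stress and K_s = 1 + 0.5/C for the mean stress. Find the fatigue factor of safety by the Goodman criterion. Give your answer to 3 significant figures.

19.7

C = D/d = 46.0/7.2 = 6.3889; K_W = (4C−1)/(4C−4)+0.615/C = 1.2354; K_s = 1+0.5/C = 1.0783
F_a = (F_max−F_min)/2 = 33.65 N; F_m = (F_max+F_min)/2 = 50.95 N
τ_a = K_W·8F_aD/(πd³) = 1.2354 × 10.561 = 13.047 MPa
τ_m = K_s·8F_mD/(πd³) = 1.0783 × 15.99 = 17.241 MPa
Goodman: 1/n_f = τ_a/S_se + τ_m/S_su = 13.047/411 + 17.241/901 = 0.03174 + 0.01914 = 0.05088
n_f = 1/0.05088 = 19.65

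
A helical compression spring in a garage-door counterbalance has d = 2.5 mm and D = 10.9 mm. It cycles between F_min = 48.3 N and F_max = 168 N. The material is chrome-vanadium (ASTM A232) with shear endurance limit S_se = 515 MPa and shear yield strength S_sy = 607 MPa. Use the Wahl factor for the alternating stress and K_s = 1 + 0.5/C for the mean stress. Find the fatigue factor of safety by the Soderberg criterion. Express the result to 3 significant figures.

1.58

C = D/d = 10.9/2.5 = 4.3600; K_W = (4C−1)/(4C−4)+0.615/C = 1.3643; K_s = 1+0.5/C = 1.1147
F_a = (F_max−F_min)/2 = 59.85 N; F_m = (F_max+F_min)/2 = 108.15 N
τ_a = K_W·8F_aD/(πd³) = 1.3643 × 106.32 = 145.05 MPa
τ_m = K_s·8F_mD/(πd³) = 1.1147 × 192.12 = 214.15 MPa
Soderberg: 1/n_f = τ_a/S_se + τ_m/S_sy = 145.05/515 + 214.15/607 = 0.28165 + 0.35280 = 0.63445
n_f = 1/0.63445 = 1.576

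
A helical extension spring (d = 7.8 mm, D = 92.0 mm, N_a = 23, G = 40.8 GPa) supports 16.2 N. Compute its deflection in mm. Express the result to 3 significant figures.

k = Gd⁴/(8D³N_a) = (40.8×10³)(7.8⁴)/(8·92.0³·23) = 1.054 N/mm
δ = F/k = 16.2 / 1.054 = 15.369 mm

15.4 mm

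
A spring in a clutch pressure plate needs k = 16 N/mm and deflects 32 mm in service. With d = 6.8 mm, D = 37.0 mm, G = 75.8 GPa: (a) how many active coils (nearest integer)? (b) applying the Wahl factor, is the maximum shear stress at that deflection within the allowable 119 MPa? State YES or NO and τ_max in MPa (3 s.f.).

N_a = Gd⁴/(8D³k) = (75.8×10³)(6.8⁴)/(8·37.0³·16) = 25 → N_a = 25
Actual rate k = Gd⁴/(8D³·25) = 15.998 N/mm
Working load F = kδ = 15.998·32 = 511.94 N
C = 37.0/6.8 = 5.4412; K_W = (4C−1)/(4C−4)+0.615/C = 1.2819
τ_max = K_W·8FD/(πd³) = 1.2819·153.4 = 196.65 MPa
τ_max > 119 MPa → exceeds allowable

(a) 25 coils; (b) NO, τ_max = 197 MPa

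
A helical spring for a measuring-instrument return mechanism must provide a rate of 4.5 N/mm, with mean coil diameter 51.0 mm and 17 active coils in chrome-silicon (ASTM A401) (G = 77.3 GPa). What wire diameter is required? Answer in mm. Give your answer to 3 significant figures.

5.69 mm

d = (8D³N_a·k / G)^(1/4) = (8·51.0³·17·4.5 / (77.3×10³))^0.25
  = (1050.2)^0.25 = 5.6927 mm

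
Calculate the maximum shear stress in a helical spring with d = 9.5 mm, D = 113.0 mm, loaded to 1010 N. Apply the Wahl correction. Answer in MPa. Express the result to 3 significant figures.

Spring index C = D/d = 113.0/9.5 = 11.8947
K_W = (4C−1)/(4C−4) + 0.615/C = 46.579/43.579 + 0.0517 = 1.1205
τ₀ = 8FD/(πd³) = 8·1010·113.0/(π·9.5³) = 913040/2693.5 = 338.98 MPa
τ_max = K·τ₀ = 1.1205 × 338.98 = 379.84 MPa

380 MPa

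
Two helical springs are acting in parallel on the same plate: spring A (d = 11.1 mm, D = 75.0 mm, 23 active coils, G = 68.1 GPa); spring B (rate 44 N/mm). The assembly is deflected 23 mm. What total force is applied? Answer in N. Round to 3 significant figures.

1320 N

k_A = Gd⁴/(8D³N_a) = (68.1×10³)(11.1⁴)/(8·75.0³·23) = 13.318 N/mm
Parallel: k_eq = 13.318 + 44 = 57.318 N/mm
F = k_eq·δ = 57.318·23 = 1318.3 N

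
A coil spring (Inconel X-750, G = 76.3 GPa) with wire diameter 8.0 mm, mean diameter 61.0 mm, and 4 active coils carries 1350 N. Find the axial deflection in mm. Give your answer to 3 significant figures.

k = Gd⁴/(8D³N_a) = (76.3×10³)(8.0⁴)/(8·61.0³·4) = 43.027 N/mm
δ = F/k = 1350 / 43.027 = 31.375 mm

31.4 mm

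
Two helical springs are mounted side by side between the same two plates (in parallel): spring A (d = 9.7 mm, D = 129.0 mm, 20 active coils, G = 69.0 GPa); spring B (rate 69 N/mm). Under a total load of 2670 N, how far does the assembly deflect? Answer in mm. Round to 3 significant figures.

37.7 mm

k_A = Gd⁴/(8D³N_a) = (69.0×10³)(9.7⁴)/(8·129.0³·20) = 1.7785 N/mm
Parallel: k_eq = 1.7785 + 69 = 70.778 N/mm
δ = F/k_eq = 2670/70.778 = 37.723 mm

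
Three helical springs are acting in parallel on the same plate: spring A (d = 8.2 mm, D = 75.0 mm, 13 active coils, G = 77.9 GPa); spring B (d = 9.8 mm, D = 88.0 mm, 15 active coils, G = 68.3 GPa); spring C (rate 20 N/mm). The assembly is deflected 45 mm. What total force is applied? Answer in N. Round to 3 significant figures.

1610 N

k_A = Gd⁴/(8D³N_a) = (77.9×10³)(8.2⁴)/(8·75.0³·13) = 8.0274 N/mm
k_B = Gd⁴/(8D³N_a) = (68.3×10³)(9.8⁴)/(8·88.0³·15) = 7.7036 N/mm
Parallel: k_eq = 8.0274 + 7.7036 + 20 = 35.731 N/mm
F = k_eq·δ = 35.731·45 = 1607.9 N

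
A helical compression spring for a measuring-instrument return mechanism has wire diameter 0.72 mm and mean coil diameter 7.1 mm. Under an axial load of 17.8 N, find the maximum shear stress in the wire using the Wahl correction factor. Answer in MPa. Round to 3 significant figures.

Spring index C = D/d = 7.1/0.72 = 9.8611
K_W = (4C−1)/(4C−4) + 0.615/C = 38.444/35.444 + 0.0624 = 1.1470
τ₀ = 8FD/(πd³) = 8·17.8·7.1/(π·0.72³) = 1011.04/1.1726 = 862.23 MPa
τ_max = K·τ₀ = 1.1470 × 862.23 = 988.98 MPa

989 MPa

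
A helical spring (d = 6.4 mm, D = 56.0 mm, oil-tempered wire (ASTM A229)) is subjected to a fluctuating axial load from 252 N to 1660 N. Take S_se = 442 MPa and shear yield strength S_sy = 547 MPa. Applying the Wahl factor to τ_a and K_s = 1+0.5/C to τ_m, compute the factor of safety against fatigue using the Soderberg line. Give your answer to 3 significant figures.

C = D/d = 56.0/6.4 = 8.7500; K_W = (4C−1)/(4C−4)+0.615/C = 1.1671; K_s = 1+0.5/C = 1.0571
F_a = (F_max−F_min)/2 = 704 N; F_m = (F_max+F_min)/2 = 956 N
τ_a = K_W·8F_aD/(πd³) = 1.1671 × 382.97 = 446.94 MPa
τ_m = K_s·8F_mD/(πd³) = 1.0571 × 520.05 = 549.77 MPa
Soderberg: 1/n_f = τ_a/S_se + τ_m/S_sy = 446.94/442 + 549.77/547 = 1.01119 + 1.00506 = 2.0162
n_f = 1/2.0162 = 0.496

0.496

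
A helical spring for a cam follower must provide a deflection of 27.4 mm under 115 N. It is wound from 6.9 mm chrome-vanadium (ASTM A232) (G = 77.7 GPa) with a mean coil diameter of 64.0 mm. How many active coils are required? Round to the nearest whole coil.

Required rate k = F/δ = 115/27.4 = 4.1971 N/mm
N_a = Gd⁴/(8D³k) = (77.7×10³ × 6.9⁴)/(8 × 64.0³ × 4.1971)
    = 1.76124e+08 / 8.80192e+06 = 20.01 → 20 coils

20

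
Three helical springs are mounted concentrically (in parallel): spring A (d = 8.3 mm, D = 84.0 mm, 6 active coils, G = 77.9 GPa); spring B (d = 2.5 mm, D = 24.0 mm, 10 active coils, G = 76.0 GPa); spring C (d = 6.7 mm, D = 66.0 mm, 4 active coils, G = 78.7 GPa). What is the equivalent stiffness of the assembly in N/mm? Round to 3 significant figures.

k_A = Gd⁴/(8D³N_a) = (77.9×10³)(8.3⁴)/(8·84.0³·6) = 12.995 N/mm
k_B = Gd⁴/(8D³N_a) = (76.0×10³)(2.5⁴)/(8·24.0³·10) = 2.6844 N/mm
k_C = Gd⁴/(8D³N_a) = (78.7×10³)(6.7⁴)/(8·66.0³·4) = 17.238 N/mm
Parallel: k_eq = 12.995 + 2.6844 + 17.238 = 32.917 N/mm

32.9 N/mm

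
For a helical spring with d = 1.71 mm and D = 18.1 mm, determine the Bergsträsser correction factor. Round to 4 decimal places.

C = D/d = 18.1/1.71 = 10.5848
K_B = (4C+2)/(4C−3) = 44.339/39.339 = 1.1271

1.1271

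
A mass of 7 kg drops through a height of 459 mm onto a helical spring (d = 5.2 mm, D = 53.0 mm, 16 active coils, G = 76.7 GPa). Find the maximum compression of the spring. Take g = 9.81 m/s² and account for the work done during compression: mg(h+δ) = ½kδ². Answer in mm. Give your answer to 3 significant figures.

172 mm

k = Gd⁴/(8D³N_a) = (76.7×10³)(5.2⁴)/(8·53.0³·16) = 2.9429 N/mm
W = mg = 7 × 9.81 = 68.67 N
½kδ² − Wδ − Wh = 0 → δ = (W + √(W² + 2kWh))/k
δ = (68.67 + √(4715.6 + 185516))/2.9429 = (68.67 + 436.16)/2.9429 = 171.54 mm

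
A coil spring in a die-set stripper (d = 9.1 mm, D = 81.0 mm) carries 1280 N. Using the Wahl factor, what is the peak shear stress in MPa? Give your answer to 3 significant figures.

Spring index C = D/d = 81.0/9.1 = 8.9011
K_W = (4C−1)/(4C−4) + 0.615/C = 34.604/31.604 + 0.0691 = 1.1640
τ₀ = 8FD/(πd³) = 8·1280·81.0/(π·9.1³) = 829440/2367.4 = 350.36 MPa
τ_max = K·τ₀ = 1.1640 × 350.36 = 407.82 MPa

408 MPa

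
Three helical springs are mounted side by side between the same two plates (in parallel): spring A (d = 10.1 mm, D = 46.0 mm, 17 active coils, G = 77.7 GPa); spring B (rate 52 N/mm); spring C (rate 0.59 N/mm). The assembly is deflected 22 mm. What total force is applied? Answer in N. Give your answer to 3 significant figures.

2500 N

k_A = Gd⁴/(8D³N_a) = (77.7×10³)(10.1⁴)/(8·46.0³·17) = 61.079 N/mm
Parallel: k_eq = 61.079 + 52 + 0.59 = 113.67 N/mm
F = k_eq·δ = 113.67·22 = 2500.7 N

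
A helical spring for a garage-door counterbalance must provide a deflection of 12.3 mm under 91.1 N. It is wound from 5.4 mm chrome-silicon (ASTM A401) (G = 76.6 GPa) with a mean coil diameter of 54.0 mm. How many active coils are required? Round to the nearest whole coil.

7

Required rate k = F/δ = 91.1/12.3 = 7.4065 N/mm
N_a = Gd⁴/(8D³k) = (76.6×10³ × 5.4⁴)/(8 × 54.0³ × 7.4065)
    = 6.51334e+07 / 9.33006e+06 = 6.981 → 7 coils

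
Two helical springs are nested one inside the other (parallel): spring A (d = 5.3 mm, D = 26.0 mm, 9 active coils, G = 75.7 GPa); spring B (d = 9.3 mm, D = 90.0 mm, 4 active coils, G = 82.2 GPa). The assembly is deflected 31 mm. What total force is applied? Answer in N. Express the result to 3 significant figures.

k_A = Gd⁴/(8D³N_a) = (75.7×10³)(5.3⁴)/(8·26.0³·9) = 47.201 N/mm
k_B = Gd⁴/(8D³N_a) = (82.2×10³)(9.3⁴)/(8·90.0³·4) = 26.359 N/mm
Parallel: k_eq = 47.201 + 26.359 = 73.559 N/mm
F = k_eq·δ = 73.559·31 = 2280.3 N

2280 N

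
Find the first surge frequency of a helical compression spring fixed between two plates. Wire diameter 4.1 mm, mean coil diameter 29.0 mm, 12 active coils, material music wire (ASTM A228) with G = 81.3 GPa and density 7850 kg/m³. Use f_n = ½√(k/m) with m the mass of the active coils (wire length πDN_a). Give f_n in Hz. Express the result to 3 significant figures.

147 Hz

k = Gd⁴/(8D³N_a) = (81.3×10³)(4.1⁴)/(8·29.0³·12) = 9.8121 N/mm = 9812.1 N/m
Wire length L = πDN_a = π·29.0·12 = 1093.3 mm
m = ρ·(πd²/4)·L = 7850 × 13.203×10⁻⁶ m² × 1.0933 m = 0.11331 kg
f_n = ½√(k/m) = 0.5·√(9812.1/0.11331) = 0.5·√(86597) = 147.14 Hz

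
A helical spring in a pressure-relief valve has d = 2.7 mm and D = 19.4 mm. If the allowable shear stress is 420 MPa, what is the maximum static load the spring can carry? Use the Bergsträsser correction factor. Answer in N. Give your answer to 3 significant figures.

C = D/d = 19.4/2.7 = 7.1852
K_B = (4C+2)/(4C−3) = 30.741/25.741 = 1.1942
τ_max = K·8FD/(πd³) → F_max = τ_allow·πd³/(8DK)
F_max = 420·π·2.7³/(8·19.4·1.1942) = 25971/185.35 = 140.12 N

140 N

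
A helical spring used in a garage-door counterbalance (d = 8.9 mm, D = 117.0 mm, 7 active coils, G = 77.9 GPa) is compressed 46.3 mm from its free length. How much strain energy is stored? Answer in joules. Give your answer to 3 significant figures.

k = Gd⁴/(8D³N_a) = (77.9×10³)(8.9⁴)/(8·117.0³·7) = 5.4494 N/mm
U = ½kδ² = 0.5 × 5.4494 × 46.3² = 5841 N·mm = 5.841 J

5.84 J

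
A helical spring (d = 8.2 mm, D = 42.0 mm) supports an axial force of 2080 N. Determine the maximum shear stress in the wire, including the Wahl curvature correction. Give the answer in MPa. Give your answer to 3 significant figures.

525 MPa

Spring index C = D/d = 42.0/8.2 = 5.1220
K_W = (4C−1)/(4C−4) + 0.615/C = 19.488/16.488 + 0.1201 = 1.3020
τ₀ = 8FD/(πd³) = 8·2080·42.0/(π·8.2³) = 698880/1732.2 = 403.47 MPa
τ_max = K·τ₀ = 1.3020 × 403.47 = 525.33 MPa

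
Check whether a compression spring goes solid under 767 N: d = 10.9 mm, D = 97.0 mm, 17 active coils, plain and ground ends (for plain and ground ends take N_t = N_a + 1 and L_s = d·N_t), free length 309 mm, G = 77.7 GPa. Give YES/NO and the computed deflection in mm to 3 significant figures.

k = Gd⁴/(8D³N_a) = (77.7×10³)(10.9⁴)/(8·97.0³·17) = 8.8363 N/mm
N_t = 18; L_s = 10.9·18 = 196.2 mm; δ_solid = L₀ − L_s = 309 − 196.2 = 112.8 mm
δ = F/k = 767/8.8363 = 86.801 mm
δ < δ_solid → spring does not go solid

NO, δ = 86.8 mm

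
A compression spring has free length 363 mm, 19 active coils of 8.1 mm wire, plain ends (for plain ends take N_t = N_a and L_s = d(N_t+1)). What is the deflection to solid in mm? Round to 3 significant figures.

201 mm

N_t = 19; L_s = 8.1·20 = 162 mm
δ_solid = L₀ − L_s = 363 − 162 = 201 mm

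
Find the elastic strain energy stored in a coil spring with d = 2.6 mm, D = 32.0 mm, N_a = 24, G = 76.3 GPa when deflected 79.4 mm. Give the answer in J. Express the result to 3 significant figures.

k = Gd⁴/(8D³N_a) = (76.3×10³)(2.6⁴)/(8·32.0³·24) = 0.5542 N/mm
U = ½kδ² = 0.5 × 0.5542 × 79.4² = 1746.9 N·mm = 1.7469 J

1.75 J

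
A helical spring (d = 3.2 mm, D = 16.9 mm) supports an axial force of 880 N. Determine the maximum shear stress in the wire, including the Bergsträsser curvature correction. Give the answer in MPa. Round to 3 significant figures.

Spring index C = D/d = 16.9/3.2 = 5.2812
K_B = (4C+2)/(4C−3) = 23.125/18.125 = 1.2759
τ₀ = 8FD/(πd³) = 8·880·16.9/(π·3.2³) = 118976/102.94 = 1155.7 MPa
τ_max = K·τ₀ = 1.2759 × 1155.7 = 1474.6 MPa

1470 MPa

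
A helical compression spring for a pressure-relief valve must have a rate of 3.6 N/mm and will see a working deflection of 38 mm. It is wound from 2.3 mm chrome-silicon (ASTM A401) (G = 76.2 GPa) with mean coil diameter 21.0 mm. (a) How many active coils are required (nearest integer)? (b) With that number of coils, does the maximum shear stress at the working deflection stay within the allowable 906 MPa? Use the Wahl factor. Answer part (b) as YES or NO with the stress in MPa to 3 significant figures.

(a) 8 coils; (b) YES, τ_max = 697 MPa

N_a = Gd⁴/(8D³k) = (76.2×10³)(2.3⁴)/(8·21.0³·3.6) = 7.995 → N_a = 8
Actual rate k = Gd⁴/(8D³·8) = 3.5977 N/mm
Working load F = kδ = 3.5977·38 = 136.71 N
C = 21.0/2.3 = 9.1304; K_W = (4C−1)/(4C−4)+0.615/C = 1.1596
τ_max = K_W·8FD/(πd³) = 1.1596·600.88 = 696.78 MPa
τ_max ≤ 906 MPa → acceptable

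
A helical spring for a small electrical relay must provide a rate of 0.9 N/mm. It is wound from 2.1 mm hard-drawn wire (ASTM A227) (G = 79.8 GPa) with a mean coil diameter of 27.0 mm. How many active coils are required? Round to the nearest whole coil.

11

N_a = Gd⁴/(8D³k) = (79.8×10³ × 2.1⁴)/(8 × 27.0³ × 0.9)
    = 1.55196e+06 / 141718 = 10.95 → 11 coils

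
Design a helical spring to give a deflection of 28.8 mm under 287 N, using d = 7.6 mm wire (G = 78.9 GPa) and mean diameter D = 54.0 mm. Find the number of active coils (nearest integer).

21

Required rate k = F/δ = 287/28.8 = 9.9653 N/mm
N_a = Gd⁴/(8D³k) = (78.9×10³ × 7.6⁴)/(8 × 54.0³ × 9.9653)
    = 2.63228e+08 / 1.25534e+07 = 20.97 → 21 coils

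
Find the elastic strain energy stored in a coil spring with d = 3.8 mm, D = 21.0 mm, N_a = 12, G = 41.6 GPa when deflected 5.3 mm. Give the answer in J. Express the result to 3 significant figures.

0.137 J

k = Gd⁴/(8D³N_a) = (41.6×10³)(3.8⁴)/(8·21.0³·12) = 9.7566 N/mm
U = ½kδ² = 0.5 × 9.7566 × 5.3² = 137.03 N·mm = 0.13703 J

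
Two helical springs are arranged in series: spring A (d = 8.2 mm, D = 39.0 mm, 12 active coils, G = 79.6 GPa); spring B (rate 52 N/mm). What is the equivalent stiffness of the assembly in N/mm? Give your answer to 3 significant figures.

k_A = Gd⁴/(8D³N_a) = (79.6×10³)(8.2⁴)/(8·39.0³·12) = 63.198 N/mm
Series: 1/k_eq = 1/63.198 + 1/52 = 0.035054; k_eq = 28.527 N/mm

28.5 N/mm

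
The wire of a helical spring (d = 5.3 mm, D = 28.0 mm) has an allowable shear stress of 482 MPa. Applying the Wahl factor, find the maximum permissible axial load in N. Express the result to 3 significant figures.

C = D/d = 28.0/5.3 = 5.2830
K_W = (4C−1)/(4C−4) + 0.615/C = 20.132/17.132 + 0.1164 = 1.2915
τ_max = K·8FD/(πd³) → F_max = τ_allow·πd³/(8DK)
F_max = 482·π·5.3³/(8·28.0·1.2915) = 2.2544e+05/289.3 = 779.25 N

779 N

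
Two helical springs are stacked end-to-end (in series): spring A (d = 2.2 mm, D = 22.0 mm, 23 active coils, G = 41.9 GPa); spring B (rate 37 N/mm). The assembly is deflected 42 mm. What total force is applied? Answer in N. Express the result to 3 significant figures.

20.8 N

k_A = Gd⁴/(8D³N_a) = (41.9×10³)(2.2⁴)/(8·22.0³·23) = 0.50098 N/mm
Series: 1/k_eq = 1/0.50098 + 1/37 = 2.0231; k_eq = 0.49429 N/mm
F = k_eq·δ = 0.49429·42 = 20.76 N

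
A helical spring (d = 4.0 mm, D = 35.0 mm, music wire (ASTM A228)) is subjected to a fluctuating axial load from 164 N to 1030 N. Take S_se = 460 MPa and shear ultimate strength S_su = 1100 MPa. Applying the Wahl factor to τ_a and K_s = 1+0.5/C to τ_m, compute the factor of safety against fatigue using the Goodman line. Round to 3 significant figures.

0.429

C = D/d = 35.0/4.0 = 8.7500; K_W = (4C−1)/(4C−4)+0.615/C = 1.1671; K_s = 1+0.5/C = 1.0571
F_a = (F_max−F_min)/2 = 433 N; F_m = (F_max+F_min)/2 = 597 N
τ_a = K_W·8F_aD/(πd³) = 1.1671 × 603 = 703.74 MPa
τ_m = K_s·8F_mD/(πd³) = 1.0571 × 831.39 = 878.89 MPa
Goodman: 1/n_f = τ_a/S_se + τ_m/S_su = 703.74/460 + 878.89/1100 = 1.52986 + 0.79899 = 2.3289
n_f = 1/2.3289 = 0.4294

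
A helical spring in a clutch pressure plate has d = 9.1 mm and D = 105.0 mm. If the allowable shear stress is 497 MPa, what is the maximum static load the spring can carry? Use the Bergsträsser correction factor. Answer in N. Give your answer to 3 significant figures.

1260 N

C = D/d = 105.0/9.1 = 11.5385
K_B = (4C+2)/(4C−3) = 48.154/43.154 = 1.1159
τ_max = K·8FD/(πd³) → F_max = τ_allow·πd³/(8DK)
F_max = 497·π·9.1³/(8·105.0·1.1159) = 1.1766e+06/937.33 = 1255.3 N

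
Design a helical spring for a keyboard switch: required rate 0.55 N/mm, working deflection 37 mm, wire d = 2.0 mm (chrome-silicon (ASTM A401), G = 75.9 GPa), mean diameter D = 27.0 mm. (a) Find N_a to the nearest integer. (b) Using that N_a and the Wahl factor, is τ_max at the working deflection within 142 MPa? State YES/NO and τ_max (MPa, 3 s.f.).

(a) 14 coils; (b) NO, τ_max = 194 MPa

N_a = Gd⁴/(8D³k) = (75.9×10³)(2.0⁴)/(8·27.0³·0.55) = 14.02 → N_a = 14
Actual rate k = Gd⁴/(8D³·14) = 0.55087 N/mm
Working load F = kδ = 0.55087·37 = 20.382 N
C = 27.0/2.0 = 13.5000; K_W = (4C−1)/(4C−4)+0.615/C = 1.1056
τ_max = K_W·8FD/(πd³) = 1.1056·175.17 = 193.66 MPa
τ_max > 142 MPa → exceeds allowable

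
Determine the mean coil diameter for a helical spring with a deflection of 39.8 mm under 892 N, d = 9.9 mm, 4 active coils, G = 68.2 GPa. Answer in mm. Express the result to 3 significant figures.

Required rate k = F/δ = 892/39.8 = 22.412 N/mm
D = (Gd⁴/(8N_a·k))^(1/3) = (68.2×10³·9.9⁴/(8·4·22.412))^(1/3)
  = (913468)^(1/3) = 97.0282 mm

97.0 mm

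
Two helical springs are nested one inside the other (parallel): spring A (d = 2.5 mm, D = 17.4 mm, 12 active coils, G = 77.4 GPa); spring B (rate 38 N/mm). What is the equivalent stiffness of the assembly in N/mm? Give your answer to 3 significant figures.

44.0 N/mm

k_A = Gd⁴/(8D³N_a) = (77.4×10³)(2.5⁴)/(8·17.4³·12) = 5.9784 N/mm
Parallel: k_eq = 5.9784 + 38 = 43.978 N/mm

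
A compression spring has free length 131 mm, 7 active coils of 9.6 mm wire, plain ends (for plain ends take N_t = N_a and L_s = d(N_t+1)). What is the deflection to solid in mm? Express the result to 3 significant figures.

N_t = 7; L_s = 9.6·8 = 76.8 mm
δ_solid = L₀ − L_s = 131 − 76.8 = 54.2 mm

54.2 mm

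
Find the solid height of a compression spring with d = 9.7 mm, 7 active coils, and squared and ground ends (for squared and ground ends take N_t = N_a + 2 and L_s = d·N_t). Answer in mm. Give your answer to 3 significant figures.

87.3 mm

squared and ground ends: N_t = N_a + 2 = 7 + 2 = 9
L_s = d·N_t = 9.7 × 9 = 87.3 mm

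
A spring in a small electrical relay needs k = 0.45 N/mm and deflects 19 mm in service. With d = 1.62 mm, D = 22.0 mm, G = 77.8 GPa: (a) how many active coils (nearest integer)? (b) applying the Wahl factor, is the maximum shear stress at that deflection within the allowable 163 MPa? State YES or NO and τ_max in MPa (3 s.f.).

(a) 14 coils; (b) YES, τ_max = 124 MPa

N_a = Gd⁴/(8D³k) = (77.8×10³)(1.62⁴)/(8·22.0³·0.45) = 13.98 → N_a = 14
Actual rate k = Gd⁴/(8D³·14) = 0.44932 N/mm
Working load F = kδ = 0.44932·19 = 8.537 N
C = 22.0/1.62 = 13.5802; K_W = (4C−1)/(4C−4)+0.615/C = 1.1049
τ_max = K_W·8FD/(πd³) = 1.1049·112.49 = 124.29 MPa
τ_max ≤ 163 MPa → acceptable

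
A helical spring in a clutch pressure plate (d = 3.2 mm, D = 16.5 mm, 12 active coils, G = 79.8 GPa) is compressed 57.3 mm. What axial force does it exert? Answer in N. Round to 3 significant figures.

1110 N

k = Gd⁴/(8D³N_a) = (79.8×10³)(3.2⁴)/(8·16.5³·12) = 19.403 N/mm
F = k·δ = 19.403 × 57.3 = 1111.8 N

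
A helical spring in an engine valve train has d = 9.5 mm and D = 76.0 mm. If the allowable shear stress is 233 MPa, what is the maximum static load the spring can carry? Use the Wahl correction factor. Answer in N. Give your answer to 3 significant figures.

872 N

C = D/d = 76.0/9.5 = 8.0000
K_W = (4C−1)/(4C−4) + 0.615/C = 31.000/28.000 + 0.0769 = 1.1840
τ_max = K·8FD/(πd³) → F_max = τ_allow·πd³/(8DK)
F_max = 233·π·9.5³/(8·76.0·1.1840) = 6.2759e+05/719.88 = 871.8 N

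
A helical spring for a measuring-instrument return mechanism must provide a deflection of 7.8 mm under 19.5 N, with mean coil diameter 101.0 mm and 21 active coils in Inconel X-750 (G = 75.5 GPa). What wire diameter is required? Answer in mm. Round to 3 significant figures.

Required rate k = F/δ = 19.5/7.8 = 2.5 N/mm
d = (8D³N_a·k / G)^(1/4) = (8·101.0³·21·2.5 / (75.5×10³))^0.25
  = (5731.5)^0.25 = 8.7009 mm

8.70 mm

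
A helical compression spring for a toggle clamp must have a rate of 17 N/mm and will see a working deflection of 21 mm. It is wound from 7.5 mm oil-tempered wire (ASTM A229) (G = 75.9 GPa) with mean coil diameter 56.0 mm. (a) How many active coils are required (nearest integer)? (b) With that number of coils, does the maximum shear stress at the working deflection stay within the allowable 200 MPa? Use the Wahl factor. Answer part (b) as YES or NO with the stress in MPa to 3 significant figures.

N_a = Gd⁴/(8D³k) = (75.9×10³)(7.5⁴)/(8·56.0³·17) = 10.06 → N_a = 10
Actual rate k = Gd⁴/(8D³·10) = 17.094 N/mm
Working load F = kδ = 17.094·21 = 358.96 N
C = 56.0/7.5 = 7.4667; K_W = (4C−1)/(4C−4)+0.615/C = 1.1983
τ_max = K_W·8FD/(πd³) = 1.1983·121.34 = 145.4 MPa
τ_max ≤ 200 MPa → acceptable

(a) 10 coils; (b) YES, τ_max = 145 MPa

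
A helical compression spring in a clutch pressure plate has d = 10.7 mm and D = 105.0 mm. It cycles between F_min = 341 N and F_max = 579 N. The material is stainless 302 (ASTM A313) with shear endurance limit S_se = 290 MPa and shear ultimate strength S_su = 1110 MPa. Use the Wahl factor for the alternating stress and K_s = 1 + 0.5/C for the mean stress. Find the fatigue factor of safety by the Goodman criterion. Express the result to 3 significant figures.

5.05

C = D/d = 105.0/10.7 = 9.8131; K_W = (4C−1)/(4C−4)+0.615/C = 1.1478; K_s = 1+0.5/C = 1.0510
F_a = (F_max−F_min)/2 = 119 N; F_m = (F_max+F_min)/2 = 460 N
τ_a = K_W·8F_aD/(πd³) = 1.1478 × 25.973 = 29.811 MPa
τ_m = K_s·8F_mD/(πd³) = 1.0510 × 100.4 = 105.52 MPa
Goodman: 1/n_f = τ_a/S_se + τ_m/S_su = 29.811/290 + 105.52/1110 = 0.10280 + 0.09506 = 0.19786
n_f = 1/0.19786 = 5.054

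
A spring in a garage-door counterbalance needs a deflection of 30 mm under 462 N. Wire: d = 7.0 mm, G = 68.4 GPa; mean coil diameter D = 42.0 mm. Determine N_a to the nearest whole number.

Required rate k = F/δ = 462/30 = 15.4 N/mm
N_a = Gd⁴/(8D³k) = (68.4×10³ × 7.0⁴)/(8 × 42.0³ × 15.4)
    = 1.64228e+08 / 9.12764e+06 = 17.99 → 18 coils

18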